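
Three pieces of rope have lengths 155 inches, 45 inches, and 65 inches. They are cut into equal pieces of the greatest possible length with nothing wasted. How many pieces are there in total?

Piece length = gcd(155, 45, 65).
155 = 5 × 31
45 = 3^2 × 5
65 = 5 × 13
gcd(155, 45, 65) = 5.
Total pieces = 155/5 + 45/5 + 65/5 = 31 + 9 + 13 = 53.

53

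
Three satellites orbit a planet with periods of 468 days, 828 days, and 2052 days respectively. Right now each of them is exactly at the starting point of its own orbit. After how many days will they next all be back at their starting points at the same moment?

They coincide at every common multiple of the periods; the first is the LCM.
468 = 2^2 × 3^2 × 13
828 = 2^2 × 3^2 × 23
2052 = 2^2 × 3^3 × 19
LCM(468, 828, 2052) = 2^2 × 3^3 × 13 × 19 × 23 = 613548.

613548 days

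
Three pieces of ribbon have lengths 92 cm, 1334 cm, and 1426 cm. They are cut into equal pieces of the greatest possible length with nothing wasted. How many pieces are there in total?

62

Piece length = gcd(92, 1334, 1426).
92 = 2^2 × 23
1334 = 2 × 23 × 29
1426 = 2 × 23 × 31
gcd(92, 1334, 1426) = 2 × 23 = 46.
Total pieces = 92/46 + 1334/46 + 1426/46 = 2 + 29 + 31 = 62.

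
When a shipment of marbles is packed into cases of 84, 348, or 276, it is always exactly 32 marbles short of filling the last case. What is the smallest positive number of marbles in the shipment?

55996

Being 32 short of a full case of size k means N ≡ −32 (mod k), i.e. N + 32 is a multiple of each size.
84 = 2^2 × 3 × 7
348 = 2^2 × 3 × 29
276 = 2^2 × 3 × 23
LCM(84, 348, 276) = 2^2 × 3 × 7 × 23 × 29 = 56028.
Smallest positive N is 56028 − 32 = 55996.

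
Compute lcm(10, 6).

30

10 = 2 × 5
6 = 2 × 3
LCM(10, 6) = 2 × 3 × 5 = 30.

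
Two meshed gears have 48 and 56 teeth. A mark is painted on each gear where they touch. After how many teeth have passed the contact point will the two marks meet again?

336 teeth

We need the least common multiple of the intervals.
48 = 2^4 × 3
56 = 2^3 × 7
LCM(48, 56) = 2^4 × 3 × 7 = 336.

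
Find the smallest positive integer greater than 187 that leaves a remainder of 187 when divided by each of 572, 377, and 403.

514415

N − 187 must be a common multiple of 572, 377, and 403.
572 = 2^2 × 11 × 13
377 = 13 × 29
403 = 13 × 31
LCM(572, 377, 403) = 2^2 × 11 × 13 × 29 × 31 = 514228.
Smallest N > 187 is LCM + 187 = 514228 + 187 = 514415.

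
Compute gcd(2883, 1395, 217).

31

2883 = 3 × 31^2
1395 = 3^2 × 5 × 31
217 = 7 × 31
gcd(2883, 1395, 217) = 31.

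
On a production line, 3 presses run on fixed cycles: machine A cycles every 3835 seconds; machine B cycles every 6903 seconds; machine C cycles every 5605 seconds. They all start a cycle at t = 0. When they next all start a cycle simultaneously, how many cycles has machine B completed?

They are all back at their starting positions together after one LCM of the periods.
3835 = 5 × 13 × 59
6903 = 3^2 × 13 × 59
5605 = 5 × 19 × 59
LCM(3835, 6903, 5605) = 3^2 × 5 × 13 × 19 × 59 = 655785.
Cycles for period 6903: 655785 / 6903 = 95.

95 cycles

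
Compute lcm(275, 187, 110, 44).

275 = 5^2 × 11
187 = 11 × 17
110 = 2 × 5 × 11
44 = 2^2 × 11
LCM(275, 187, 110, 44) = 2^2 × 5^2 × 11 × 17 = 18700.

18700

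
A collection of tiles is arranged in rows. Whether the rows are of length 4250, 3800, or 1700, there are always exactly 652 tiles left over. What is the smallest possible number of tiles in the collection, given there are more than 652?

N − 652 must be a common multiple of 4250, 3800, and 1700.
4250 = 2 × 5^3 × 17
3800 = 2^3 × 5^2 × 19
1700 = 2^2 × 5^2 × 17
LCM(4250, 3800, 1700) = 2^3 × 5^3 × 17 × 19 = 323000.
Smallest N > 652 is LCM + 652 = 323000 + 652 = 323652.

323652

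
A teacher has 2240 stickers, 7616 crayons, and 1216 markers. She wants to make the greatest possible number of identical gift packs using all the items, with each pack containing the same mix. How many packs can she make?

The pack count must divide each quantity, so the greatest is gcd(2240, 7616, 1216).
2240 = 2^6 × 5 × 7
7616 = 2^6 × 7 × 17
1216 = 2^6 × 19
gcd(2240, 7616, 1216) = 2^6 = 64.

64 packs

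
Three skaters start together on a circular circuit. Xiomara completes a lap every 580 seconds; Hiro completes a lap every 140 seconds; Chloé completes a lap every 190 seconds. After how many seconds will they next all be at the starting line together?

The first simultaneous occurrence is after LCM of the individual periods.
580 = 2^2 × 5 × 29
140 = 2^2 × 5 × 7
190 = 2 × 5 × 19
LCM(580, 140, 190) = 2^2 × 5 × 7 × 19 × 29 = 77140.

77140 seconds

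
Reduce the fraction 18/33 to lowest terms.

6/11

18 = 2 × 3^2
33 = 3 × 11
gcd(18, 33) = 3.
Divide numerator and denominator by 3: 18/33 = 6/11.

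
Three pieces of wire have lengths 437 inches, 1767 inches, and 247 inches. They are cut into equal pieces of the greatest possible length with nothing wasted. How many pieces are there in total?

Piece length = gcd(437, 1767, 247).
437 = 19 × 23
1767 = 3 × 19 × 31
247 = 13 × 19
gcd(437, 1767, 247) = 19.
Total pieces = 437/19 + 1767/19 + 247/19 = 23 + 93 + 13 = 129.

129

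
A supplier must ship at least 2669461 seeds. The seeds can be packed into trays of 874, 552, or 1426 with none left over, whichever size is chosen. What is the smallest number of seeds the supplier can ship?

The number of seeds must be a common multiple of 874, 552, and 1426, so a multiple of their LCM.
874 = 2 × 19 × 23
552 = 2^3 × 3 × 23
1426 = 2 × 23 × 31
LCM(874, 552, 1426) = 2^3 × 3 × 19 × 23 × 31 = 325128.
Smallest multiple of 325128 that is ≥ 2669461: ⌈2669461/325128⌉ × 325128 = 9 × 325128 = 2926152.

2926152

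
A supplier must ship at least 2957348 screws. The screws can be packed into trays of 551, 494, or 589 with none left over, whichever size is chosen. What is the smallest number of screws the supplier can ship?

The number of screws must be a common multiple of 551, 494, and 589, so a multiple of their LCM.
551 = 19 × 29
494 = 2 × 13 × 19
589 = 19 × 31
LCM(551, 494, 589) = 2 × 13 × 19 × 29 × 31 = 444106.
Smallest multiple of 444106 that is ≥ 2957348: ⌈2957348/444106⌉ × 444106 = 7 × 444106 = 3108742.

3108742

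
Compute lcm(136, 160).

2720

136 = 2^3 × 17
160 = 2^5 × 5
LCM(136, 160) = 2^5 × 5 × 17 = 2720.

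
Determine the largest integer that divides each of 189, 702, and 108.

27

189 = 3^3 × 7
702 = 2 × 3^3 × 13
108 = 2^2 × 3^3
gcd(189, 702, 108) = 3^3 = 27.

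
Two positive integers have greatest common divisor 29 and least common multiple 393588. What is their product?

For any two positive integers, gcd × lcm = product = 29 × 393588 = 11414052.

11414052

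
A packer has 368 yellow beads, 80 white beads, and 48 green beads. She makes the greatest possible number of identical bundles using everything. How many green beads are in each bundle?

3

Number of bundles = gcd(368, 80, 48).
368 = 2^4 × 23
80 = 2^4 × 5
48 = 2^4 × 3
gcd(368, 80, 48) = 2^4 = 16.
green beads per bundle = 48 / 16 = 3.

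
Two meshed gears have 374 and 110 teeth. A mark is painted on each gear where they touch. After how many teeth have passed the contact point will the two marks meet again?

The first simultaneous occurrence is after LCM of the individual periods.
374 = 2 × 11 × 17
110 = 2 × 5 × 11
LCM(374, 110) = 2 × 5 × 11 × 17 = 1870.

1870 teeth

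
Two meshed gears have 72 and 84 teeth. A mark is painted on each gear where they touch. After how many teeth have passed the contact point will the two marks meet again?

504 teeth

We need the least common multiple of the intervals.
72 = 2^3 × 3^2
84 = 2^2 × 3 × 7
LCM(72, 84) = 2^3 × 3^2 × 7 = 504.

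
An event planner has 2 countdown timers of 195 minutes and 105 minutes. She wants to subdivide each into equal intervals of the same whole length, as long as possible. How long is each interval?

By the Euclidean algorithm:
195 = 1 × 105 + 90
105 = 1 × 90 + 15
90 = 6 × 15 + 0
gcd(195, 105) = 15.

15 minutes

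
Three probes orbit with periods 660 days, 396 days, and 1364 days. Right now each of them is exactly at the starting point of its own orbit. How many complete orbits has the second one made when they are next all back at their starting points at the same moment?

155 orbits

They are all back at their starting positions together after one LCM of the periods.
660 = 2^2 × 3 × 5 × 11
396 = 2^2 × 3^2 × 11
1364 = 2^2 × 11 × 31
LCM(660, 396, 1364) = 2^2 × 3^2 × 5 × 11 × 31 = 61380.
Orbits for period 396: 61380 / 396 = 155.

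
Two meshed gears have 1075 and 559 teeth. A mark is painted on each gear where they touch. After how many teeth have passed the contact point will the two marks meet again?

13975 teeth

The first simultaneous occurrence is after LCM of the individual periods.
1075 = 5^2 × 43
559 = 13 × 43
LCM(1075, 559) = 5^2 × 13 × 43 = 13975.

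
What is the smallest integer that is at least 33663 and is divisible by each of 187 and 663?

The integer must be a common multiple of 187 and 663, so a multiple of their LCM.
187 = 11 × 17
663 = 3 × 13 × 17
LCM(187, 663) = 3 × 11 × 13 × 17 = 7293.
Smallest multiple of 7293 that is ≥ 33663: ⌈33663/7293⌉ × 7293 = 5 × 7293 = 36465.

36465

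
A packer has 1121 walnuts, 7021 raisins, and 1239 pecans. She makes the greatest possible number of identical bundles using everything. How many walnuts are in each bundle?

19

Number of bundles = gcd(1121, 7021, 1239).
1121 = 19 × 59
7021 = 7 × 17 × 59
1239 = 3 × 7 × 59
gcd(1121, 7021, 1239) = 59.
walnuts per bundle = 1121 / 59 = 19.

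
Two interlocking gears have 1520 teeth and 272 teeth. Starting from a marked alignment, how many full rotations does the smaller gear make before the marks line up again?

95 rotations

All finish a whole number of cycles simultaneously at t = LCM of the periods.
1520 = 2^4 × 5 × 19
272 = 2^4 × 17
LCM(1520, 272) = 2^4 × 5 × 17 × 19 = 25840.
Rotations for period 272: 25840 / 272 = 95.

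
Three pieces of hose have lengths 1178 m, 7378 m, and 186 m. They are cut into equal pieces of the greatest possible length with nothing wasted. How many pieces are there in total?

Piece length = gcd(1178, 7378, 186).
1178 = 2 × 19 × 31
7378 = 2 × 7 × 17 × 31
186 = 2 × 3 × 31
gcd(1178, 7378, 186) = 2 × 31 = 62.
Total pieces = 1178/62 + 7378/62 + 186/62 = 19 + 119 + 3 = 141.

141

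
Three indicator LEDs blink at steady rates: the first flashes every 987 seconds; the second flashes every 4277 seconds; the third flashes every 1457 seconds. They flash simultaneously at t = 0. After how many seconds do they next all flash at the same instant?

397761 seconds

We need the least common multiple of the intervals.
987 = 3 × 7 × 47
4277 = 7 × 13 × 47
1457 = 31 × 47
LCM(987, 4277, 1457) = 3 × 7 × 13 × 31 × 47 = 397761.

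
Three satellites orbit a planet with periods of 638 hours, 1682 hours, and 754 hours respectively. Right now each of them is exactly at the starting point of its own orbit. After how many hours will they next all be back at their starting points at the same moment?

They coincide at every common multiple of the periods; the first is the LCM.
638 = 2 × 11 × 29
1682 = 2 × 29^2
754 = 2 × 13 × 29
LCM(638, 1682, 754) = 2 × 11 × 13 × 29^2 = 240526.

240526 hours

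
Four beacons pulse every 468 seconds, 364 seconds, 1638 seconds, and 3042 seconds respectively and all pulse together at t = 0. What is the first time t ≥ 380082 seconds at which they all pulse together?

Joint pulses occur at multiples of LCM(468, 364, 1638, 3042).
468 = 2^2 × 3^2 × 13
364 = 2^2 × 7 × 13
1638 = 2 × 3^2 × 7 × 13
3042 = 2 × 3^2 × 13^2
LCM(468, 364, 1638, 3042) = 2^2 × 3^2 × 7 × 13^2 = 42588.
Smallest multiple of 42588 that is ≥ 380082: ⌈380082/42588⌉ × 42588 = 9 × 42588 = 383292.

383292 seconds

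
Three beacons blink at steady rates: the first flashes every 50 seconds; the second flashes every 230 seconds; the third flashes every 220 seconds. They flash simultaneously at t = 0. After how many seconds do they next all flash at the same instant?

25300 seconds

The first simultaneous occurrence is after LCM of the individual periods.
50 = 2 × 5^2
230 = 2 × 5 × 23
220 = 2^2 × 5 × 11
LCM(50, 230, 220) = 2^2 × 5^2 × 11 × 23 = 25300.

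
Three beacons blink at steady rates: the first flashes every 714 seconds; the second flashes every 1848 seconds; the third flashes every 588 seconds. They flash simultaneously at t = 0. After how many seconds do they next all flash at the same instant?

219912 seconds

We need the least common multiple of the intervals.
714 = 2 × 3 × 7 × 17
1848 = 2^3 × 3 × 7 × 11
588 = 2^2 × 3 × 7^2
LCM(714, 1848, 588) = 2^3 × 3 × 7^2 × 11 × 17 = 219912.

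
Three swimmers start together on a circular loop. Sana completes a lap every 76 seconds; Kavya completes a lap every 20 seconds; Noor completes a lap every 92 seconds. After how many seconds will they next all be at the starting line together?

They coincide at every common multiple of the periods; the first is the LCM.
76 = 2^2 × 19
20 = 2^2 × 5
92 = 2^2 × 23
LCM(76, 20, 92) = 2^2 × 5 × 19 × 23 = 8740.

8740 seconds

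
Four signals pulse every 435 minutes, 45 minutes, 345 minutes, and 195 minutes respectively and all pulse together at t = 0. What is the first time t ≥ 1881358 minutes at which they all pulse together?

Joint pulses occur at multiples of LCM(435, 45, 345, 195).
435 = 3 × 5 × 29
45 = 3^2 × 5
345 = 3 × 5 × 23
195 = 3 × 5 × 13
LCM(435, 45, 345, 195) = 3^2 × 5 × 13 × 23 × 29 = 390195.
Smallest multiple of 390195 that is ≥ 1881358: ⌈1881358/390195⌉ × 390195 = 5 × 390195 = 1950975.

1950975 minutes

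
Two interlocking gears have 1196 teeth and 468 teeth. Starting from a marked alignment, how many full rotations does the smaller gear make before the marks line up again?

The first common completion time is the LCM of the periods.
1196 = 2^2 × 13 × 23
468 = 2^2 × 3^2 × 13
LCM(1196, 468) = 2^2 × 3^2 × 13 × 23 = 10764.
Rotations for period 468: 10764 / 468 = 23.

23 rotations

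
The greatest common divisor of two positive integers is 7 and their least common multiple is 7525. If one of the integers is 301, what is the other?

For two integers, gcd × lcm = product, so the other is (7 × 7525) / 301 = 52675 / 301 = 175.

175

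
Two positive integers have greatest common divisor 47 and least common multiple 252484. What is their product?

For any two positive integers, gcd × lcm = product = 47 × 252484 = 11866748.

11866748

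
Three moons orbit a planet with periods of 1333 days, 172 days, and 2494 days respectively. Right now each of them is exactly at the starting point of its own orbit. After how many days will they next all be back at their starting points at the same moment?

They coincide at every common multiple of the periods; the first is the LCM.
1333 = 31 × 43
172 = 2^2 × 43
2494 = 2 × 29 × 43
LCM(1333, 172, 2494) = 2^2 × 29 × 31 × 43 = 154628.

154628 days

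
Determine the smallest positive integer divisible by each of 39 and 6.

39 = 3 × 13
6 = 2 × 3
LCM(39, 6) = 2 × 3 × 13 = 78.

78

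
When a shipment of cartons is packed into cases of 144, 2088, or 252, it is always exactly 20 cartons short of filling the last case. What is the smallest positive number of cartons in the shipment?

29212

Being 20 short of a full case of size k means N ≡ −20 (mod k), i.e. N + 20 is a multiple of each size.
144 = 2^4 × 3^2
2088 = 2^3 × 3^2 × 29
252 = 2^2 × 3^2 × 7
LCM(144, 2088, 252) = 2^4 × 3^2 × 7 × 29 = 29232.
Smallest positive N is 29232 − 20 = 29212.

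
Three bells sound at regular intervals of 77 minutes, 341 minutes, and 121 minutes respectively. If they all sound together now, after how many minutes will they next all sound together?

The first simultaneous occurrence is after LCM of the individual periods.
77 = 7 × 11
341 = 11 × 31
121 = 11^2
LCM(77, 341, 121) = 7 × 11^2 × 31 = 26257.

26257 minutes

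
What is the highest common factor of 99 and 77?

99 = 3^2 × 11
77 = 7 × 11
gcd(99, 77) = 11.

11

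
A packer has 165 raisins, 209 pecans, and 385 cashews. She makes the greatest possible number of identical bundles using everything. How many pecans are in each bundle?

Number of bundles = gcd(165, 209, 385).
165 = 3 × 5 × 11
209 = 11 × 19
385 = 5 × 7 × 11
gcd(165, 209, 385) = 11.
pecans per bundle = 209 / 11 = 19.

19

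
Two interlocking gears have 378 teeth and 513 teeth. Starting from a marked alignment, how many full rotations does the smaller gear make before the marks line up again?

The first common completion time is the LCM of the periods.
378 = 2 × 3^3 × 7
513 = 3^3 × 19
LCM(378, 513) = 2 × 3^3 × 7 × 19 = 7182.
Rotations for period 378: 7182 / 378 = 19.

19 rotations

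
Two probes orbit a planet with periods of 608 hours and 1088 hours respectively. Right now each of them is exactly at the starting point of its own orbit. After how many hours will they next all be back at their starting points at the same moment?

The first simultaneous occurrence is after LCM of the individual periods.
608 = 2^5 × 19
1088 = 2^6 × 17
LCM(608, 1088) = 2^6 × 17 × 19 = 20672.

20672 hours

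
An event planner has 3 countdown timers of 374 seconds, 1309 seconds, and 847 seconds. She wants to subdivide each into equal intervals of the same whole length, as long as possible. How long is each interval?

The interval must divide each timer length; the longest such is the gcd.
374 = 2 × 11 × 17
1309 = 7 × 11 × 17
847 = 7 × 11^2
gcd(374, 1309, 847) = 11.

11 seconds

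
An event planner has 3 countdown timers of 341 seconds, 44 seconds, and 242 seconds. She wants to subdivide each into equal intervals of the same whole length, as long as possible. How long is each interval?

The interval must divide each timer length; the longest such is the gcd.
341 = 11 × 31
44 = 2^2 × 11
242 = 2 × 11^2
gcd(341, 44, 242) = 11.

11 seconds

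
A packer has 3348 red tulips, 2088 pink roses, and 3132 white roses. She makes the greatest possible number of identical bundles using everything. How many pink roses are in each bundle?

Number of bundles = gcd(3348, 2088, 3132).
3348 = 2^2 × 3^3 × 31
2088 = 2^3 × 3^2 × 29
3132 = 2^2 × 3^3 × 29
gcd(3348, 2088, 3132) = 2^2 × 3^2 = 36.
pink roses per bundle = 2088 / 36 = 58.

58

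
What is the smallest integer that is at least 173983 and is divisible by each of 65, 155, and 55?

177320

The integer must be a common multiple of 65, 155, and 55, so a multiple of their LCM.
65 = 5 × 13
155 = 5 × 31
55 = 5 × 11
LCM(65, 155, 55) = 5 × 11 × 13 × 31 = 22165.
Smallest multiple of 22165 that is ≥ 173983: ⌈173983/22165⌉ × 22165 = 8 × 22165 = 177320.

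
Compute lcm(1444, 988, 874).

431756

1444 = 2^2 × 19^2
988 = 2^2 × 13 × 19
874 = 2 × 19 × 23
LCM(1444, 988, 874) = 2^2 × 13 × 19^2 × 23 = 431756.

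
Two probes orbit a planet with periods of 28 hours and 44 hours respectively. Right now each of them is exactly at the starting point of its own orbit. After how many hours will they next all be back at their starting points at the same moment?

The first simultaneous occurrence is after LCM of the individual periods.
28 = 2^2 × 7
44 = 2^2 × 11
LCM(28, 44) = 2^2 × 7 × 11 = 308.

308 hours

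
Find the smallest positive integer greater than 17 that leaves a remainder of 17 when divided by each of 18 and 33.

215

N − 17 must be a common multiple of 18 and 33.
18 = 2 × 3^2
33 = 3 × 11
LCM(18, 33) = 2 × 3^2 × 11 = 198.
Smallest N > 17 is LCM + 17 = 198 + 17 = 215.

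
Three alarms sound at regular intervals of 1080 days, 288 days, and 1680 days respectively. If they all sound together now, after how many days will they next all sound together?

We need the least common multiple of the intervals.
1080 = 2^3 × 3^3 × 5
288 = 2^5 × 3^2
1680 = 2^4 × 3 × 5 × 7
LCM(1080, 288, 1680) = 2^5 × 3^3 × 5 × 7 = 30240.

30240 days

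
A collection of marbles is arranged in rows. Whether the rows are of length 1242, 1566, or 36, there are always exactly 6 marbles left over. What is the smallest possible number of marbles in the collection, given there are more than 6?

N − 6 must be a common multiple of 1242, 1566, and 36.
1242 = 2 × 3^3 × 23
1566 = 2 × 3^3 × 29
36 = 2^2 × 3^2
LCM(1242, 1566, 36) = 2^2 × 3^3 × 23 × 29 = 72036.
Smallest N > 6 is LCM + 6 = 72036 + 6 = 72042.

72042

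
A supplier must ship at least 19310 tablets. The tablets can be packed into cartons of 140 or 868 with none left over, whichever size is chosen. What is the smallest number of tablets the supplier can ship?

21700

The number of tablets must be a common multiple of 140 and 868, so a multiple of their LCM.
140 = 2^2 × 5 × 7
868 = 2^2 × 7 × 31
LCM(140, 868) = 2^2 × 5 × 7 × 31 = 4340.
Smallest multiple of 4340 that is ≥ 19310: ⌈19310/4340⌉ × 4340 = 5 × 4340 = 21700.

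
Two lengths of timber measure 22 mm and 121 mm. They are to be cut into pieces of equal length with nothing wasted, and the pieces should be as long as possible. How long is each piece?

The greatest length dividing all of 22 and 121 is their gcd.
22 = 2 × 11
121 = 11^2
gcd(22, 121) = 11.

11 mm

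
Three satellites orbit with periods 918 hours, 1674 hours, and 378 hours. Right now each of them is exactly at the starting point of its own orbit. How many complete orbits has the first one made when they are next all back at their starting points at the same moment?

217 orbits

They are all back at their starting positions together after one LCM of the periods.
918 = 2 × 3^3 × 17
1674 = 2 × 3^3 × 31
378 = 2 × 3^3 × 7
LCM(918, 1674, 378) = 2 × 3^3 × 7 × 17 × 31 = 199206.
Orbits for period 918: 199206 / 918 = 217.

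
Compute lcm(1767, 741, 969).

390507

1767 = 3 × 19 × 31
741 = 3 × 13 × 19
969 = 3 × 17 × 19
LCM(1767, 741, 969) = 3 × 13 × 17 × 19 × 31 = 390507.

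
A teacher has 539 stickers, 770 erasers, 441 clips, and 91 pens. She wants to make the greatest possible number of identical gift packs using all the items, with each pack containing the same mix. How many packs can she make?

7 packs

The pack count must divide each quantity, so the greatest is gcd(539, 770, 441, 91).
539 = 7^2 × 11
770 = 2 × 5 × 7 × 11
441 = 3^2 × 7^2
91 = 7 × 13
gcd(539, 770, 441, 91) = 7.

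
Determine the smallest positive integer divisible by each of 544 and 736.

544 = 2^5 × 17
736 = 2^5 × 23
LCM(544, 736) = 2^5 × 17 × 23 = 12512.

12512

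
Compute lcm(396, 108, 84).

396 = 2^2 × 3^2 × 11
108 = 2^2 × 3^3
84 = 2^2 × 3 × 7
LCM(396, 108, 84) = 2^2 × 3^3 × 7 × 11 = 8316.

8316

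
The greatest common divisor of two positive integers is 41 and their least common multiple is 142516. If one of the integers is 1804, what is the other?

For two integers, gcd × lcm = product, so the other is (41 × 142516) / 1804 = 5843156 / 1804 = 3239.

3239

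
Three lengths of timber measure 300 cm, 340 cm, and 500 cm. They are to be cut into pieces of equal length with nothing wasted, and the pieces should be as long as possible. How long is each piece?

The greatest length dividing all of 300, 340, and 500 is their gcd.
300 = 2^2 × 3 × 5^2
340 = 2^2 × 5 × 17
500 = 2^2 × 5^3
gcd(300, 340, 500) = 2^2 × 5 = 20.

20 cm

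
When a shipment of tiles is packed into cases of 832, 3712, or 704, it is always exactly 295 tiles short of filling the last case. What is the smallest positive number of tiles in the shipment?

Being 295 short of a full case of size k means N ≡ −295 (mod k), i.e. N + 295 is a multiple of each size.
832 = 2^6 × 13
3712 = 2^7 × 29
704 = 2^6 × 11
LCM(832, 3712, 704) = 2^7 × 11 × 13 × 29 = 530816.
Smallest positive N is 530816 − 295 = 530521.

530521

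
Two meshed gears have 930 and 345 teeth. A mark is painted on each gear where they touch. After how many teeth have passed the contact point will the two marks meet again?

We need the least common multiple of the intervals.
930 = 2 × 3 × 5 × 31
345 = 3 × 5 × 23
LCM(930, 345) = 2 × 3 × 5 × 23 × 31 = 21390.

21390 teeth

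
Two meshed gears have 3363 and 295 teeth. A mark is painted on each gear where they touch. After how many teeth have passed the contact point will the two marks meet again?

16815 teeth

We need the least common multiple of the intervals.
3363 = 3 × 19 × 59
295 = 5 × 59
LCM(3363, 295) = 3 × 5 × 19 × 59 = 16815.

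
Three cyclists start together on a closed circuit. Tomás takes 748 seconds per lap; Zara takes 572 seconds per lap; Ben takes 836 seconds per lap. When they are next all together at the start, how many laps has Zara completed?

323 laps

All finish a whole number of cycles simultaneously at t = LCM of the periods.
748 = 2^2 × 11 × 17
572 = 2^2 × 11 × 13
836 = 2^2 × 11 × 19
LCM(748, 572, 836) = 2^2 × 11 × 13 × 17 × 19 = 184756.
Laps for period 572: 184756 / 572 = 323.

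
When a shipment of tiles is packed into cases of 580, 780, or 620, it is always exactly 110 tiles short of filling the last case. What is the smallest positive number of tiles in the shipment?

701110

Being 110 short of a full case of size k means N ≡ −110 (mod k), i.e. N + 110 is a multiple of each size.
580 = 2^2 × 5 × 29
780 = 2^2 × 3 × 5 × 13
620 = 2^2 × 5 × 31
LCM(580, 780, 620) = 2^2 × 3 × 5 × 13 × 29 × 31 = 701220.
Smallest positive N is 701220 − 110 = 701110.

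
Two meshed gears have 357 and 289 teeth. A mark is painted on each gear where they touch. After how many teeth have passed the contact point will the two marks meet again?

They coincide at every common multiple of the periods; the first is the LCM.
357 = 3 × 7 × 17
289 = 17^2
LCM(357, 289) = 3 × 7 × 17^2 = 6069.

6069 teeth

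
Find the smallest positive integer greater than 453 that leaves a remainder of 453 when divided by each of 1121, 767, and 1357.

335632

N − 453 must be a common multiple of 1121, 767, and 1357.
1121 = 19 × 59
767 = 13 × 59
1357 = 23 × 59
LCM(1121, 767, 1357) = 13 × 19 × 23 × 59 = 335179.
Smallest N > 453 is LCM + 453 = 335179 + 453 = 335632.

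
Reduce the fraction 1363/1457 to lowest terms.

29/31

1363 = 29 × 47
1457 = 31 × 47
gcd(1363, 1457) = 47.
Divide numerator and denominator by 47: 1363/1457 = 29/31.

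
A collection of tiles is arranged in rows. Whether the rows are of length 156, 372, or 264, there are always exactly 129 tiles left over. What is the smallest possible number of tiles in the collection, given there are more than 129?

106521

N − 129 must be a common multiple of 156, 372, and 264.
156 = 2^2 × 3 × 13
372 = 2^2 × 3 × 31
264 = 2^3 × 3 × 11
LCM(156, 372, 264) = 2^3 × 3 × 11 × 13 × 31 = 106392.
Smallest N > 129 is LCM + 129 = 106392 + 129 = 106521.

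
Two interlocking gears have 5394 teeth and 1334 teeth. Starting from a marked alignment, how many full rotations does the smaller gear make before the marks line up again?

The first common completion time is the LCM of the periods.
5394 = 2 × 3 × 29 × 31
1334 = 2 × 23 × 29
LCM(5394, 1334) = 2 × 3 × 23 × 29 × 31 = 124062.
Rotations for period 1334: 124062 / 1334 = 93.

93 rotations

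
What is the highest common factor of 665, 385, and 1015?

35

665 = 5 × 7 × 19
385 = 5 × 7 × 11
1015 = 5 × 7 × 29
gcd(665, 385, 1015) = 5 × 7 = 35.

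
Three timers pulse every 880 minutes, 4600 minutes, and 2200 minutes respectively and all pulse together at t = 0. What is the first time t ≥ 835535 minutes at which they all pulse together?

910800 minutes

Joint pulses occur at multiples of LCM(880, 4600, 2200).
880 = 2^4 × 5 × 11
4600 = 2^3 × 5^2 × 23
2200 = 2^3 × 5^2 × 11
LCM(880, 4600, 2200) = 2^4 × 5^2 × 11 × 23 = 101200.
Smallest multiple of 101200 that is ≥ 835535: ⌈835535/101200⌉ × 101200 = 9 × 101200 = 910800.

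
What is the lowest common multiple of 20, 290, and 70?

20 = 2^2 × 5
290 = 2 × 5 × 29
70 = 2 × 5 × 7
LCM(20, 290, 70) = 2^2 × 5 × 7 × 29 = 4060.

4060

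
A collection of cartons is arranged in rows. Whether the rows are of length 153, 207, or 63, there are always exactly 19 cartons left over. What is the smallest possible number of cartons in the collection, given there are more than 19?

N − 19 must be a common multiple of 153, 207, and 63.
153 = 3^2 × 17
207 = 3^2 × 23
63 = 3^2 × 7
LCM(153, 207, 63) = 3^2 × 7 × 17 × 23 = 24633.
Smallest N > 19 is LCM + 19 = 24633 + 19 = 24652.

24652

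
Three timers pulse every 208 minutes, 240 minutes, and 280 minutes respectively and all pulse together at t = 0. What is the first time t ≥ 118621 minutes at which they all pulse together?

Joint pulses occur at multiples of LCM(208, 240, 280).
208 = 2^4 × 13
240 = 2^4 × 3 × 5
280 = 2^3 × 5 × 7
LCM(208, 240, 280) = 2^4 × 3 × 5 × 7 × 13 = 21840.
Smallest multiple of 21840 that is ≥ 118621: ⌈118621/21840⌉ × 21840 = 6 × 21840 = 131040.

131040 minutes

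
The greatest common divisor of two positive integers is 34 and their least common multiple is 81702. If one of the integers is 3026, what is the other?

For two integers, gcd × lcm = product, so the other is (34 × 81702) / 3026 = 2777868 / 3026 = 918.

918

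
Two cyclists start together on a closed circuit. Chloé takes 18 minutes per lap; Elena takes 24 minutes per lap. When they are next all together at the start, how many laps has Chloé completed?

4 laps

They are all back at their starting positions together after one LCM of the periods.
18 = 2 × 3^2
24 = 2^3 × 3
LCM(18, 24) = 2^3 × 3^2 = 72.
Laps for period 18: 72 / 18 = 4.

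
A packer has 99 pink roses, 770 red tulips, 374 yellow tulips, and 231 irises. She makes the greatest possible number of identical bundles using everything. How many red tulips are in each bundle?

Number of bundles = gcd(99, 770, 374, 231).
99 = 3^2 × 11
770 = 2 × 5 × 7 × 11
374 = 2 × 11 × 17
231 = 3 × 7 × 11
gcd(99, 770, 374, 231) = 11.
red tulips per bundle = 770 / 11 = 70.

70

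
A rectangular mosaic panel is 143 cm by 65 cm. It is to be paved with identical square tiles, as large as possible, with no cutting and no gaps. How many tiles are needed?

Tile side = gcd(143, 65).
143 = 11 × 13
65 = 5 × 13
gcd(143, 65) = 13.
Tiles: (143/13) × (65/13) = 11 × 5 = 55.

55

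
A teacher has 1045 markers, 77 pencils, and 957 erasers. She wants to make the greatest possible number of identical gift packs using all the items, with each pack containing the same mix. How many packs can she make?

11 packs

The pack count must divide each quantity, so the greatest is gcd(1045, 77, 957).
1045 = 5 × 11 × 19
77 = 7 × 11
957 = 3 × 11 × 29
gcd(1045, 77, 957) = 11.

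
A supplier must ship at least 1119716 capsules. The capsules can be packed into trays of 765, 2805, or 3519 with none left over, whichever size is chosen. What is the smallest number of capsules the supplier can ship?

The number of capsules must be a common multiple of 765, 2805, and 3519, so a multiple of their LCM.
765 = 3^2 × 5 × 17
2805 = 3 × 5 × 11 × 17
3519 = 3^2 × 17 × 23
LCM(765, 2805, 3519) = 3^2 × 5 × 11 × 17 × 23 = 193545.
Smallest multiple of 193545 that is ≥ 1119716: ⌈1119716/193545⌉ × 193545 = 6 × 193545 = 1161270.

1161270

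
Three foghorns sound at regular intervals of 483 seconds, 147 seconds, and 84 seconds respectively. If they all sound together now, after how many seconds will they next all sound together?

The first simultaneous occurrence is after LCM of the individual periods.
483 = 3 × 7 × 23
147 = 3 × 7^2
84 = 2^2 × 3 × 7
LCM(483, 147, 84) = 2^2 × 3 × 7^2 × 23 = 13524.

13524 seconds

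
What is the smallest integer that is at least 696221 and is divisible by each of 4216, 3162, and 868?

708288

The integer must be a common multiple of 4216, 3162, and 868, so a multiple of their LCM.
4216 = 2^3 × 17 × 31
3162 = 2 × 3 × 17 × 31
868 = 2^2 × 7 × 31
LCM(4216, 3162, 868) = 2^3 × 3 × 7 × 17 × 31 = 88536.
Smallest multiple of 88536 that is ≥ 696221: ⌈696221/88536⌉ × 88536 = 8 × 88536 = 708288.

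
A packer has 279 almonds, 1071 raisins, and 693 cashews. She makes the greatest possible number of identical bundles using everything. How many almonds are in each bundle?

Number of bundles = gcd(279, 1071, 693).
279 = 3^2 × 31
1071 = 3^2 × 7 × 17
693 = 3^2 × 7 × 11
gcd(279, 1071, 693) = 3^2 = 9.
almonds per bundle = 279 / 9 = 31.

31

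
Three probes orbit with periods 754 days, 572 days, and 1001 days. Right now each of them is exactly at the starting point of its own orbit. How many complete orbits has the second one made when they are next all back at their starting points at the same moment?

The first common completion time is the LCM of the periods.
754 = 2 × 13 × 29
572 = 2^2 × 11 × 13
1001 = 7 × 11 × 13
LCM(754, 572, 1001) = 2^2 × 7 × 11 × 13 × 29 = 116116.
Orbits for period 572: 116116 / 572 = 203.

203 orbits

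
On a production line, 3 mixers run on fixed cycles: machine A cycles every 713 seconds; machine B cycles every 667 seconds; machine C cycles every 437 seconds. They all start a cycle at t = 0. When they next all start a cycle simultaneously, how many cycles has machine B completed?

589 cycles

They are all back at their starting positions together after one LCM of the periods.
713 = 23 × 31
667 = 23 × 29
437 = 19 × 23
LCM(713, 667, 437) = 19 × 23 × 29 × 31 = 392863.
Cycles for period 667: 392863 / 667 = 589.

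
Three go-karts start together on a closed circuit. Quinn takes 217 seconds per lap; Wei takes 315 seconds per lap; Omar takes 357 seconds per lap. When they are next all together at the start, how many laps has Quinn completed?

765 laps

They are all back at their starting positions together after one LCM of the periods.
217 = 7 × 31
315 = 3^2 × 5 × 7
357 = 3 × 7 × 17
LCM(217, 315, 357) = 3^2 × 5 × 7 × 17 × 31 = 166005.
Laps for period 217: 166005 / 217 = 765.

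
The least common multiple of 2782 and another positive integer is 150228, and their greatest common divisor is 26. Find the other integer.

1404

gcd × lcm = product of the two integers, so the other integer is (26 × 150228) / 2782 = 1404.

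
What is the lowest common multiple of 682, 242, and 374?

127534

682 = 2 × 11 × 31
242 = 2 × 11^2
374 = 2 × 11 × 17
LCM(682, 242, 374) = 2 × 11^2 × 17 × 31 = 127534.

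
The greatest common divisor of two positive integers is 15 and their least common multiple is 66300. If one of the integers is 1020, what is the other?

For two integers, gcd × lcm = product, so the other is (15 × 66300) / 1020 = 994500 / 1020 = 975.

975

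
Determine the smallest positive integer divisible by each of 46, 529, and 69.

3174

46 = 2 × 23
529 = 23^2
69 = 3 × 23
LCM(46, 529, 69) = 2 × 3 × 23^2 = 3174.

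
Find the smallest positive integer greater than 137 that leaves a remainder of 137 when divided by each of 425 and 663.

16712

N − 137 must be a common multiple of 425 and 663.
425 = 5^2 × 17
663 = 3 × 13 × 17
LCM(425, 663) = 3 × 5^2 × 13 × 17 = 16575.
Smallest N > 137 is LCM + 137 = 16575 + 137 = 16712.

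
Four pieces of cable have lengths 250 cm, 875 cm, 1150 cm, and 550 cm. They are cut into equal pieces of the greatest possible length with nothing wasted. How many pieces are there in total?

Piece length = gcd(250, 875, 1150, 550).
250 = 2 × 5^3
875 = 5^3 × 7
1150 = 2 × 5^2 × 23
550 = 2 × 5^2 × 11
gcd(250, 875, 1150, 550) = 5^2 = 25.
Total pieces = 250/25 + 875/25 + 1150/25 + 550/25 = 10 + 35 + 46 + 22 = 113.

113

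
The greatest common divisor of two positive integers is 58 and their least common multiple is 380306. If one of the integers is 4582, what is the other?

For two integers, gcd × lcm = product, so the other is (58 × 380306) / 4582 = 22057748 / 4582 = 4814.

4814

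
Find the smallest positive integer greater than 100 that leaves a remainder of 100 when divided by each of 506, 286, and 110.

32990

N − 100 must be a common multiple of 506, 286, and 110.
506 = 2 × 11 × 23
286 = 2 × 11 × 13
110 = 2 × 5 × 11
LCM(506, 286, 110) = 2 × 5 × 11 × 13 × 23 = 32890.
Smallest N > 100 is LCM + 100 = 32890 + 100 = 32990.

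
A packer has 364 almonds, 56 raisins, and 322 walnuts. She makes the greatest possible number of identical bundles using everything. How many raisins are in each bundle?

4

Number of bundles = gcd(364, 56, 322).
364 = 2^2 × 7 × 13
56 = 2^3 × 7
322 = 2 × 7 × 23
gcd(364, 56, 322) = 2 × 7 = 14.
raisins per bundle = 56 / 14 = 4.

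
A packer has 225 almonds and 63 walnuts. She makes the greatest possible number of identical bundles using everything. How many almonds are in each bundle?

25

Number of bundles = gcd(225, 63).
225 = 3^2 × 5^2
63 = 3^2 × 7
gcd(225, 63) = 3^2 = 9.
almonds per bundle = 225 / 9 = 25.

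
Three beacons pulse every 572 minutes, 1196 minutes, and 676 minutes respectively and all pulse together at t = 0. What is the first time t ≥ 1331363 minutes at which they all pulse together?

1368224 minutes

Joint pulses occur at multiples of LCM(572, 1196, 676).
572 = 2^2 × 11 × 13
1196 = 2^2 × 13 × 23
676 = 2^2 × 13^2
LCM(572, 1196, 676) = 2^2 × 11 × 13^2 × 23 = 171028.
Smallest multiple of 171028 that is ≥ 1331363: ⌈1331363/171028⌉ × 171028 = 8 × 171028 = 1368224.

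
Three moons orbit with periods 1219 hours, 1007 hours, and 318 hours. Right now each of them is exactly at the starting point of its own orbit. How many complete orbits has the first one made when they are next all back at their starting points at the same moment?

114 orbits

The first common completion time is the LCM of the periods.
1219 = 23 × 53
1007 = 19 × 53
318 = 2 × 3 × 53
LCM(1219, 1007, 318) = 2 × 3 × 19 × 23 × 53 = 138966.
Orbits for period 1219: 138966 / 1219 = 114.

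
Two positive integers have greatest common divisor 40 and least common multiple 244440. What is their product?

For any two positive integers, gcd × lcm = product = 40 × 244440 = 9777600.

9777600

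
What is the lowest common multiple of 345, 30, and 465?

21390

345 = 3 × 5 × 23
30 = 2 × 3 × 5
465 = 3 × 5 × 31
LCM(345, 30, 465) = 2 × 3 × 5 × 23 × 31 = 21390.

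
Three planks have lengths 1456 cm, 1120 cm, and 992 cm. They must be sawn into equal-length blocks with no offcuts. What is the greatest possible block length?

16 cm

The block length must divide every plank, so the greatest is gcd(1456, 1120, 992).
1456 = 2^4 × 7 × 13
1120 = 2^5 × 5 × 7
992 = 2^5 × 31
gcd(1456, 1120, 992) = 2^4 = 16.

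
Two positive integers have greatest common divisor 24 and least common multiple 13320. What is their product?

319680

For any two positive integers, gcd × lcm = product = 24 × 13320 = 319680.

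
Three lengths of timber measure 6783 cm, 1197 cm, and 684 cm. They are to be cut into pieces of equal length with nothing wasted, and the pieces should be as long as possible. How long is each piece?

57 cm

The greatest length dividing all of 6783, 1197, and 684 is their gcd.
6783 = 3 × 7 × 17 × 19
1197 = 3^2 × 7 × 19
684 = 2^2 × 3^2 × 19
gcd(6783, 1197, 684) = 3 × 19 = 57.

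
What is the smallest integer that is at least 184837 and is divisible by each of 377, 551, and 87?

The integer must be a common multiple of 377, 551, and 87, so a multiple of their LCM.
377 = 13 × 29
551 = 19 × 29
87 = 3 × 29
LCM(377, 551, 87) = 3 × 13 × 19 × 29 = 21489.
Smallest multiple of 21489 that is ≥ 184837: ⌈184837/21489⌉ × 21489 = 9 × 21489 = 193401.

193401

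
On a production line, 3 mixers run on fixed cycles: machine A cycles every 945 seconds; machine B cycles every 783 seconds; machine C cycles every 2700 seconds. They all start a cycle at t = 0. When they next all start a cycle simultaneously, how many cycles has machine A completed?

580 cycles

The first common completion time is the LCM of the periods.
945 = 3^3 × 5 × 7
783 = 3^3 × 29
2700 = 2^2 × 3^3 × 5^2
LCM(945, 783, 2700) = 2^2 × 3^3 × 5^2 × 7 × 29 = 548100.
Cycles for period 945: 548100 / 945 = 580.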